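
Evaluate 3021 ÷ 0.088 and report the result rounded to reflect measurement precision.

3021 ÷ 0.088 = 34329.5454545…
Multiplication/division keeps the fewest significant figures: 3021 → 4 s.f., 0.088 → 2 s.f.; limit is 2.
Rounded to 2 significant figures: 3.4 × 10⁴.

3.4 × 10⁴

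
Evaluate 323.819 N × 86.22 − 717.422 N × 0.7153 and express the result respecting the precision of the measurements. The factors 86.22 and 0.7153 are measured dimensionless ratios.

323.819 × 86.22 = 27919.67418 → 2.792 × 10^4 N (4 s.f., last digit at the 10^1 place).
717.422 × 0.7153 = 513.1719566 → 513.2 N (4 s.f., last digit at the 10^-1 place).
Difference: 27406.5022234 N; keep the coarser place, 10^1.
Result: 2.741 × 10^4 N.

2.741 × 10^4 N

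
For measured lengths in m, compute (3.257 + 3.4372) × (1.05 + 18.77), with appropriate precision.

132.7 m²

3.257 + 3.4372 = 6.6942, limited to 3 d.p. → 4 s.f.; 1.05 + 18.77 = 19.82, limited to 2 d.p. → 4 s.f.
Carrying full precision, 6.6942 × 19.82 = 132.679044; keep min(4, 4) = 4 s.f.
Rounded to 4 significant figures: 132.7 m².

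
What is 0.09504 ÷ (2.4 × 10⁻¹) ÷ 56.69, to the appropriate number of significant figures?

0.09504 ÷ (2.4 × 10⁻¹) ÷ 56.69 = 0.00698535896984…
Multiplication/division keeps the fewest significant figures: 0.09504 → 4 s.f., 2.4 × 10⁻¹ → 2 s.f., 56.69 → 4 s.f.; limit is 2.
Rounded to 2 significant figures: 0.0070.

0.0070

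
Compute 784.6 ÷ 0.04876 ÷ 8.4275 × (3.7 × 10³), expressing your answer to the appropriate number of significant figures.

7.1 × 10⁶

784.6 ÷ 0.04876 ÷ 8.4275 × (3.7 × 10³) = 7064599.88188…
Multiplication/division keeps the fewest significant figures: 784.6 → 4 s.f., 0.04876 → 4 s.f., 8.4275 → 5 s.f., 3.7 × 10³ → 2 s.f.; limit is 2.
Rounded to 2 significant figures: 7.1 × 10⁶.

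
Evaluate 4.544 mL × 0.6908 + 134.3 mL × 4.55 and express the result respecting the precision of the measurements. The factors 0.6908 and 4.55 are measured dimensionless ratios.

6.14 × 10^2 mL

4.544 × 0.6908 = 3.1389952 → 3.139 mL (4 s.f., last digit at the 10^-3 place).
134.3 × 4.55 = 611.065 → 611 mL (3 s.f., last digit at the 10^0 place).
Sum: 614.2039952 mL; keep the coarser place, 10^0.
Result: 6.14 × 10^2 mL.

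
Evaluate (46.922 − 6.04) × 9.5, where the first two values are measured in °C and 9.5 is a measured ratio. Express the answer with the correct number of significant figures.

46.922 °C − 6.04 °C = 40.882 °C; the difference is limited to 2 decimal places (4 s.f.).
Carrying full precision, 40.882 × 9.5 = 388.379 °C; 9.5 has 2 s.f., so the result keeps min(4, 2) = 2 s.f.
Rounded to 2 significant figures: 3.9 × 10^2 °C.

3.9 × 10^2 °C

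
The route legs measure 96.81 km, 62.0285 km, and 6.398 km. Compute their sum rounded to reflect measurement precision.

165.24 km

96.81 km + 62.0285 km + 6.398 km = 165.2365 km.
Addition/subtraction keeps the fewest decimal places: 96.81 → 2 decimal places, 62.0285 → 4 decimal places, 6.398 → 3 decimal places; limit is 2.
Rounded to 2 decimal places: 165.24 km.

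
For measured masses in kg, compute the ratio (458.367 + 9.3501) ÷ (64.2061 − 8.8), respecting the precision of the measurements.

8.44

458.367 + 9.3501 = 467.7171, limited to 3 d.p. → 6 s.f.; 64.2061 − 8.8 = 55.4061, limited to 1 d.p. → 3 s.f.
Carrying full precision, 467.7171 ÷ 55.4061 = 8.44161743924…; keep min(6, 3) = 3 s.f.
Rounded to 3 significant figures: 8.44.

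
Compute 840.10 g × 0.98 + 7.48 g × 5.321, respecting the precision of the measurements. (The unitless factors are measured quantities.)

8.6 × 10^2 g

840.10 × 0.98 = 823.298 → 8.2 × 10^2 g (2 s.f., last digit at the 10^1 place).
7.48 × 5.321 = 39.80108 → 39.8 g (3 s.f., last digit at the 10^-1 place).
Sum: 863.09908 g; keep the coarser place, 10^1.
Result: 8.6 × 10^2 g.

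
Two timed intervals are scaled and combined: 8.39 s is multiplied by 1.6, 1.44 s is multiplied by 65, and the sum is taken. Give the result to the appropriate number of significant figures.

8.39 × 1.6 = 13.424 → 13 s (2 s.f., last digit at the 10^0 place).
1.44 × 65 = 93.6 → 94 s (2 s.f., last digit at the 10^0 place).
Sum: 107.024 s; keep the coarser place, 10^0.
Result: 1.07 × 10² s.

1.07 × 10² s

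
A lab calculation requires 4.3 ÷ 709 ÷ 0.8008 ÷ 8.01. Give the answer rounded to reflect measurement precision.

9.5 × 10⁻⁴

4.3 ÷ 709 ÷ 0.8008 ÷ 8.01 = 0.000945508940628…
Multiplication/division keeps the fewest significant figures: 4.3 → 2 s.f., 709 → 3 s.f., 0.8008 → 4 s.f., 8.01 → 3 s.f.; limit is 2.
Rounded to 2 significant figures: 9.5 × 10⁻⁴.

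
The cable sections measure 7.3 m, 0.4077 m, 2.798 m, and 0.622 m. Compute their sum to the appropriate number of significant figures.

7.3 m + 0.4077 m + 2.798 m + 0.622 m = 11.1277 m.
Addition/subtraction keeps the fewest decimal places: 7.3 → 1 decimal place, 0.4077 → 4 decimal places, 2.798 → 3 decimal places, 0.622 → 3 decimal places; limit is 1.
Rounded to 1 decimal place: 11.1 m.

11.1 m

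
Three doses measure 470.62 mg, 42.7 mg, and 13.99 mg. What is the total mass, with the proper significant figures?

527.3 mg

470.62 mg + 42.7 mg + 13.99 mg = 527.31 mg.
Addition/subtraction keeps the fewest decimal places: 470.62 → 2 decimal places, 42.7 → 1 decimal place, 13.99 → 2 decimal places; limit is 1.
Rounded to 1 decimal place: 527.3 mg.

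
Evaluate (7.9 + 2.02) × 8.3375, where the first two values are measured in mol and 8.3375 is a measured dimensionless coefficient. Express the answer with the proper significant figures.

7.9 mol + 2.02 mol = 9.92 mol; the sum is limited to 1 decimal place (2 s.f.).
Carrying full precision, 9.92 × 8.3375 = 82.708 mol; 8.3375 has 5 s.f., so the result keeps min(2, 5) = 2 s.f.
Rounded to 2 significant figures: 83 mol.

83 mol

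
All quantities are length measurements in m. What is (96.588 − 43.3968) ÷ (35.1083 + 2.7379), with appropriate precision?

96.588 − 43.3968 = 53.1912, limited to 3 d.p. → 5 s.f.; 35.1083 + 2.7379 = 37.8462, limited to 4 d.p. → 6 s.f.
Carrying full precision, 53.1912 ÷ 37.8462 = 1.40545682261…; keep min(5, 6) = 5 s.f.
Rounded to 5 significant figures: 1.4055.

1.4055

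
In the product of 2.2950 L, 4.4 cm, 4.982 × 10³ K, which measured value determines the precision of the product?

2.2950 L → 5 s.f.; 4.4 cm → 2 s.f.; 4.982 × 10³ K → 4 s.f.
The fewest is 2 significant figures, from 4.4 cm.

4.4 cm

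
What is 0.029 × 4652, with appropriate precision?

0.029 × 4652 = 134.908
Multiplication/division keeps the fewest significant figures: 0.029 → 2 s.f., 4652 → 4 s.f.; limit is 2.
Rounded to 2 significant figures: 1.3 × 10².

1.3 × 10²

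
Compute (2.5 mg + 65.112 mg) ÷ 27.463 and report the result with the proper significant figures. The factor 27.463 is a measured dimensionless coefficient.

2.46 mg

2.5 mg + 65.112 mg = 67.612 mg; the sum is limited to 1 decimal place (3 s.f.).
Carrying full precision, 67.612 ÷ 27.463 = 2.46193059753… mg; 27.463 has 5 s.f., so the result keeps min(3, 5) = 3 s.f.
Rounded to 3 significant figures: 2.46 mg.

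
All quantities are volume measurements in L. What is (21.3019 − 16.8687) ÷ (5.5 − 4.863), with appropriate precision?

21.3019 − 16.8687 = 4.4332, limited to 4 d.p. → 5 s.f.; 5.5 − 4.863 = 0.637, limited to 1 d.p. → 1 s.f.
Carrying full precision, 4.4332 ÷ 0.637 = 6.95949764521…; keep min(5, 1) = 1 s.f.
Rounded to 1 significant figure: 7.

7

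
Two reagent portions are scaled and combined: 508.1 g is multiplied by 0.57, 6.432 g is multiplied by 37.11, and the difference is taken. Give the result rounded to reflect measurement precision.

5 × 10¹ g

508.1 × 0.57 = 289.617 → 2.9 × 10² g (2 s.f., last digit at the 10^1 place).
6.432 × 37.11 = 238.69152 → 2.387 × 10² g (4 s.f., last digit at the 10^-1 place).
Difference: 50.92548 g; keep the coarser place, 10^1.
Result: 5 × 10¹ g.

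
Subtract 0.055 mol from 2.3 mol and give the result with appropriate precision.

2.2 mol

2.3 mol − 0.055 mol = 2.245 mol.
Addition/subtraction keeps the fewest decimal places: 2.3 → 1 decimal place, 0.055 → 3 decimal places; limit is 1.
Rounded to 1 decimal place: 2.2 mol.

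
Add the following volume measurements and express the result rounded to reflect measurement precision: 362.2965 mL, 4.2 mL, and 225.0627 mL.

362.2965 mL + 4.2 mL + 225.0627 mL = 591.5592 mL.
Addition/subtraction keeps the fewest decimal places: 362.2965 → 4 decimal places, 4.2 → 1 decimal place, 225.0627 → 4 decimal places; limit is 1.
Rounded to 1 decimal place: 591.6 mL.

591.6 mL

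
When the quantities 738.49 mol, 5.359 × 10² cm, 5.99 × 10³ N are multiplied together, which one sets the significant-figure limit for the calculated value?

5.99 × 10³ N

738.49 mol → 5 s.f.; 5.359 × 10² cm → 4 s.f.; 5.99 × 10³ N → 3 s.f.
The fewest is 3 significant figures, from 5.99 × 10³ N.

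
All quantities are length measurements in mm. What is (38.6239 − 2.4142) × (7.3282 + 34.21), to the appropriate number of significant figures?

1504 mm²

38.6239 − 2.4142 = 36.2097, limited to 4 d.p. → 6 s.f.; 7.3282 + 34.21 = 41.5382, limited to 2 d.p. → 4 s.f.
Carrying full precision, 36.2097 × 41.5382 = 1504.08576054; keep min(6, 4) = 4 s.f.
Rounded to 4 significant figures: 1504 mm².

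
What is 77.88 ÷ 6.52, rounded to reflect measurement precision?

11.9

77.88 ÷ 6.52 = 11.9447852761…
Multiplication/division keeps the fewest significant figures: 77.88 → 4 s.f., 6.52 → 3 s.f.; limit is 3.
Rounded to 3 significant figures: 11.9.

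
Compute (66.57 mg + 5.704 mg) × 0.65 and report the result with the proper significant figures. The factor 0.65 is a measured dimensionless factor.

66.57 mg + 5.704 mg = 72.274 mg; the sum is limited to 2 decimal places (4 s.f.).
Carrying full precision, 72.274 × 0.65 = 46.9781 mg; 0.65 has 2 s.f., so the result keeps min(4, 2) = 2 s.f.
Rounded to 2 significant figures: 47 mg.

47 mg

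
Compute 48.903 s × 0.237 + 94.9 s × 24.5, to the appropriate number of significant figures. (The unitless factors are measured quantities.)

48.903 × 0.237 = 11.590011 → 11.6 s (3 s.f., last digit at the 10^-1 place).
94.9 × 24.5 = 2325.05 → 2.33 × 10³ s (3 s.f., last digit at the 10^1 place).
Sum: 2336.640011 s; keep the coarser place, 10^1.
Result: 2.34 × 10³ s.

2.34 × 10³ s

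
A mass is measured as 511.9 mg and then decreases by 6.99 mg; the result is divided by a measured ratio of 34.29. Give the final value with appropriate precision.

511.9 mg − 6.99 mg = 504.91 mg; the difference is limited to 1 decimal place (4 s.f.).
Carrying full precision, 504.91 ÷ 34.29 = 14.724701079… mg; 34.29 has 4 s.f., so the result keeps min(4, 4) = 4 s.f.
Rounded to 4 significant figures: 14.72 mg.

14.72 mg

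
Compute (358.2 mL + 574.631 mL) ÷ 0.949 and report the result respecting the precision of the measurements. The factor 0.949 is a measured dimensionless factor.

983 mL

358.2 mL + 574.631 mL = 932.831 mL; the sum is limited to 1 decimal place (4 s.f.).
Carrying full precision, 932.831 ÷ 0.949 = 982.962065332… mL; 0.949 has 3 s.f., so the result keeps min(4, 3) = 3 s.f.
Rounded to 3 significant figures: 983 mL.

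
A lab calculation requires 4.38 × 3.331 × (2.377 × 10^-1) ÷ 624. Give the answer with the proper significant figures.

0.00556

4.38 × 3.331 × (2.377 × 10^-1) ÷ 624 = 0.00555767741346…
Multiplication/division keeps the fewest significant figures: 4.38 → 3 s.f., 3.331 → 4 s.f., 2.377 × 10^-1 → 4 s.f., 624 → 3 s.f.; limit is 3.
Rounded to 3 significant figures: 0.00556.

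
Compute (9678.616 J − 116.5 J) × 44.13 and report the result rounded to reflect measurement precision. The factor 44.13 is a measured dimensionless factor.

9678.616 J − 116.5 J = 9562.116 J; the difference is limited to 1 decimal place (5 s.f.).
Carrying full precision, 9562.116 × 44.13 = 421976.17908 J; 44.13 has 4 s.f., so the result keeps min(5, 4) = 4 s.f.
Rounded to 4 significant figures: 4.220 × 10⁵ J.

4.220 × 10⁵ J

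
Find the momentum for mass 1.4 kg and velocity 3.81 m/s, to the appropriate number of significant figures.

5.3 kg·m/s

momentum = 1.4 kg × 3.81 m/s = 5.334 kg·m/s.
1.4 has 2 significant figures; 3.81 has 3.
Division/multiplication keeps the fewest: 2 significant figures.
Rounded: 5.3 kg·m/s.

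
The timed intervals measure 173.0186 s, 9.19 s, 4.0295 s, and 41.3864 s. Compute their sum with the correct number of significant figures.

173.0186 s + 9.19 s + 4.0295 s + 41.3864 s = 227.6245 s.
Addition/subtraction keeps the fewest decimal places: 173.0186 → 4 decimal places, 9.19 → 2 decimal places, 4.0295 → 4 decimal places, 41.3864 → 4 decimal places; limit is 2.
Rounded to 2 decimal places: 227.62 s.

227.62 s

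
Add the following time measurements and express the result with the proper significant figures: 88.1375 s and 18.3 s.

106.4 s

88.1375 s + 18.3 s = 106.4375 s.
Addition/subtraction keeps the fewest decimal places: 88.1375 → 4 decimal places, 18.3 → 1 decimal place; limit is 1.
Rounded to 1 decimal place: 106.4 s.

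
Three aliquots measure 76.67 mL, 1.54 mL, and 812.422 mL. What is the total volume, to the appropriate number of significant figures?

890.63 mL

76.67 mL + 1.54 mL + 812.422 mL = 890.632 mL.
Addition/subtraction keeps the fewest decimal places: 76.67 → 2 decimal places, 1.54 → 2 decimal places, 812.422 → 3 decimal places; limit is 2.
Rounded to 2 decimal places: 890.63 mL.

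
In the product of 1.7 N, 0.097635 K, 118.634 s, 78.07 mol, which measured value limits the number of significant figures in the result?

1.7 N

1.7 N → 2 s.f.; 0.097635 K → 5 s.f.; 118.634 s → 6 s.f.; 78.07 mol → 4 s.f.
The fewest is 2 significant figures, from 1.7 N.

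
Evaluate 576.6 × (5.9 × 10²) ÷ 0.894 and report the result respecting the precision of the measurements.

576.6 × (5.9 × 10²) ÷ 0.894 = 380530.201342…
Multiplication/division keeps the fewest significant figures: 576.6 → 4 s.f., 5.9 × 10² → 2 s.f., 0.894 → 3 s.f.; limit is 2.
Rounded to 2 significant figures: 3.8 × 10⁵.

3.8 × 10⁵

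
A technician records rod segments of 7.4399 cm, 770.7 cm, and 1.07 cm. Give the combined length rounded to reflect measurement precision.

7.4399 cm + 770.7 cm + 1.07 cm = 779.2099 cm.
Addition/subtraction keeps the fewest decimal places: 7.4399 → 4 decimal places, 770.7 → 1 decimal place, 1.07 → 2 decimal places; limit is 1.
Rounded to 1 decimal place: 779.2 cm.

779.2 cm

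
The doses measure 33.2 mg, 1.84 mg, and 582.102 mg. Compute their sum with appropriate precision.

617.1 mg

33.2 mg + 1.84 mg + 582.102 mg = 617.142 mg.
Addition/subtraction keeps the fewest decimal places: 33.2 → 1 decimal place, 1.84 → 2 decimal places, 582.102 → 3 decimal places; limit is 1.
Rounded to 1 decimal place: 617.1 mg.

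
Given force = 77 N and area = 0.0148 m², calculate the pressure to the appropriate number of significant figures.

pressure = 77 N ÷ 0.0148 m² = 5202.7027027… Pa.
77 has 2 significant figures; 0.0148 has 3.
Division/multiplication keeps the fewest: 2 significant figures.
Rounded: 5.2 × 10³ Pa.

5.2 × 10³ Pa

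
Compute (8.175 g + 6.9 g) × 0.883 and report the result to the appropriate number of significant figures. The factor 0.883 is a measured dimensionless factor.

13.3 g

8.175 g + 6.9 g = 15.075 g; the sum is limited to 1 decimal place (3 s.f.).
Carrying full precision, 15.075 × 0.883 = 13.311225 g; 0.883 has 3 s.f., so the result keeps min(3, 3) = 3 s.f.
Rounded to 3 significant figures: 13.3 g.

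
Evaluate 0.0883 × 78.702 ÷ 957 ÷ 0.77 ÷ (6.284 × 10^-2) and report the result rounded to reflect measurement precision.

0.15

0.0883 × 78.702 ÷ 957 ÷ 0.77 ÷ (6.284 × 10^-2) = 0.150074751597…
Multiplication/division keeps the fewest significant figures: 0.0883 → 3 s.f., 78.702 → 5 s.f., 957 → 3 s.f., 0.77 → 2 s.f., 6.284 × 10^-2 → 4 s.f.; limit is 2.
Rounded to 2 significant figures: 0.15.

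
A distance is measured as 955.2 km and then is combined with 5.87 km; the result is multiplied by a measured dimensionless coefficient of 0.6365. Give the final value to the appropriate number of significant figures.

611.7 km

955.2 km + 5.87 km = 961.07 km; the sum is limited to 1 decimal place (4 s.f.).
Carrying full precision, 961.07 × 0.6365 = 611.721055 km; 0.6365 has 4 s.f., so the result keeps min(4, 4) = 4 s.f.
Rounded to 4 significant figures: 611.7 km.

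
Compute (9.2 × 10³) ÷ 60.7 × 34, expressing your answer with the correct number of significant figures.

5.2 × 10³

(9.2 × 10³) ÷ 60.7 × 34 = 5153.21252059…
Multiplication/division keeps the fewest significant figures: 9.2 × 10³ → 2 s.f., 60.7 → 3 s.f., 34 → 2 s.f.; limit is 2.
Rounded to 2 significant figures: 5.2 × 10³.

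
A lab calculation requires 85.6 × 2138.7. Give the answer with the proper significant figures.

85.6 × 2138.7 = 183072.72
Multiplication/division keeps the fewest significant figures: 85.6 → 3 s.f., 2138.7 → 5 s.f.; limit is 3.
Rounded to 3 significant figures: 1.83 × 10⁵.

1.83 × 10⁵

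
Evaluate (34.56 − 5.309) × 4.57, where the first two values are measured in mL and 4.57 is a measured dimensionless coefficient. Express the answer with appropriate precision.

34.56 mL − 5.309 mL = 29.251 mL; the difference is limited to 2 decimal places (4 s.f.).
Carrying full precision, 29.251 × 4.57 = 133.67707 mL; 4.57 has 3 s.f., so the result keeps min(4, 3) = 3 s.f.
Rounded to 3 significant figures: 134 mL.

134 mL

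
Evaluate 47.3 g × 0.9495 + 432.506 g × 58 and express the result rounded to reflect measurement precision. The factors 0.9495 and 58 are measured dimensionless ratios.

2.5 × 10^4 g

47.3 × 0.9495 = 44.91135 → 44.9 g (3 s.f., last digit at the 10^-1 place).
432.506 × 58 = 25085.348 → 2.5 × 10^4 g (2 s.f., last digit at the 10^3 place).
Sum: 25130.25935 g; keep the coarser place, 10^3.
Result: 2.5 × 10^4 g.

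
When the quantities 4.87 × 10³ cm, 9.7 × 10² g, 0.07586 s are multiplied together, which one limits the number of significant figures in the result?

4.87 × 10³ cm → 3 s.f.; 9.7 × 10² g → 2 s.f.; 0.07586 s → 4 s.f.
The fewest is 2 significant figures, from 9.7 × 10² g.

9.7 × 10² g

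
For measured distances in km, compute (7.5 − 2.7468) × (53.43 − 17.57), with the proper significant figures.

1.7 × 10^2 km²

7.5 − 2.7468 = 4.7532, limited to 1 d.p. → 2 s.f.; 53.43 − 17.57 = 35.86, limited to 2 d.p. → 4 s.f.
Carrying full precision, 4.7532 × 35.86 = 170.449752; keep min(2, 4) = 2 s.f.
Rounded to 2 significant figures: 1.7 × 10^2 km².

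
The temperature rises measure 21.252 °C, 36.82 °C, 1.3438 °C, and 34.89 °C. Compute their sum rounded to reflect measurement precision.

94.31 °C

21.252 °C + 36.82 °C + 1.3438 °C + 34.89 °C = 94.3058 °C.
Addition/subtraction keeps the fewest decimal places: 21.252 → 3 decimal places, 36.82 → 2 decimal places, 1.3438 → 4 decimal places, 34.89 → 2 decimal places; limit is 2.
Rounded to 2 decimal places: 94.31 °C.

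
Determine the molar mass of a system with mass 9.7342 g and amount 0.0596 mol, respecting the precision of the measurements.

163 g/mol

molar mass = 9.7342 g ÷ 0.0596 mol = 163.325503356… g/mol.
9.7342 has 5 significant figures; 0.0596 has 3.
Division/multiplication keeps the fewest: 3 significant figures.
Rounded: 163 g/mol.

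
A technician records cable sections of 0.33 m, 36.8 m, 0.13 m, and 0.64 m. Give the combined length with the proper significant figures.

37.9 m

0.33 m + 36.8 m + 0.13 m + 0.64 m = 37.90 m.
Addition/subtraction keeps the fewest decimal places: 0.33 → 2 decimal places, 36.8 → 1 decimal place, 0.13 → 2 decimal places, 0.64 → 2 decimal places; limit is 1.
Rounded to 1 decimal place: 37.9 m.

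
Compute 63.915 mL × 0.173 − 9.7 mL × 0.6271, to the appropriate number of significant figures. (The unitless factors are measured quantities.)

5.0 mL

63.915 × 0.173 = 11.057295 → 11.1 mL (3 s.f., last digit at the 10^-1 place).
9.7 × 0.6271 = 6.08287 → 6.1 mL (2 s.f., last digit at the 10^-1 place).
Difference: 4.974425 mL; keep the coarser place, 10^-1.
Result: 5.0 mL.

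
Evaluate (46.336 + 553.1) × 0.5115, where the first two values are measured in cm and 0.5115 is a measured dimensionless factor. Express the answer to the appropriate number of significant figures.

46.336 cm + 553.1 cm = 599.436 cm; the sum is limited to 1 decimal place (4 s.f.).
Carrying full precision, 599.436 × 0.5115 = 306.611514 cm; 0.5115 has 4 s.f., so the result keeps min(4, 4) = 4 s.f.
Rounded to 4 significant figures: 306.6 cm.

306.6 cm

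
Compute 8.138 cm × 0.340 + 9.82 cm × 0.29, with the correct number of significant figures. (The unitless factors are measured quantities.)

8.138 × 0.340 = 2.76692 → 2.77 cm (3 s.f., last digit at the 10^-2 place).
9.82 × 0.29 = 2.8478 → 2.8 cm (2 s.f., last digit at the 10^-1 place).
Sum: 5.61472 cm; keep the coarser place, 10^-1.
Result: 5.6 cm.

5.6 cm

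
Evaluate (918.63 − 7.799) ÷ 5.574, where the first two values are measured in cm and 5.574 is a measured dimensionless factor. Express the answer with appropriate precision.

1.634 × 10^2 cm

918.63 cm − 7.799 cm = 910.831 cm; the difference is limited to 2 decimal places (5 s.f.).
Carrying full precision, 910.831 ÷ 5.574 = 163.407068532… cm; 5.574 has 4 s.f., so the result keeps min(5, 4) = 4 s.f.
Rounded to 4 significant figures: 1.634 × 10^2 cm.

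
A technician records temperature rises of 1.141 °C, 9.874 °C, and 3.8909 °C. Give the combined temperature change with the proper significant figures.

1.141 °C + 9.874 °C + 3.8909 °C = 14.9059 °C.
Addition/subtraction keeps the fewest decimal places: 1.141 → 3 decimal places, 9.874 → 3 decimal places, 3.8909 → 4 decimal places; limit is 3.
Rounded to 3 decimal places: 14.906 °C.

14.906 °C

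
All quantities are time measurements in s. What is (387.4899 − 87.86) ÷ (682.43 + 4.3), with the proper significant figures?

0.4363

387.4899 − 87.86 = 299.6299, limited to 2 d.p. → 5 s.f.; 682.43 + 4.3 = 686.73, limited to 1 d.p. → 4 s.f.
Carrying full precision, 299.6299 ÷ 686.73 = 0.436313980749…; keep min(5, 4) = 4 s.f.
Rounded to 4 significant figures: 0.4363.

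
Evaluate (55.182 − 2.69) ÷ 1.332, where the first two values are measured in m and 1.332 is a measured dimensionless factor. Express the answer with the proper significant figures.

39.41 m

55.182 m − 2.69 m = 52.492 m; the difference is limited to 2 decimal places (4 s.f.).
Carrying full precision, 52.492 ÷ 1.332 = 39.4084084084… m; 1.332 has 4 s.f., so the result keeps min(4, 4) = 4 s.f.
Rounded to 4 significant figures: 39.41 m.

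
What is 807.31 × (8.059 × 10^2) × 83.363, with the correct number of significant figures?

5.424 × 10^7

807.31 × (8.059 × 10^2) × 83.363 = 54236895.5468…
Multiplication/division keeps the fewest significant figures: 807.31 → 5 s.f., 8.059 × 10^2 → 4 s.f., 83.363 → 5 s.f.; limit is 4.
Rounded to 4 significant figures: 5.424 × 10^7.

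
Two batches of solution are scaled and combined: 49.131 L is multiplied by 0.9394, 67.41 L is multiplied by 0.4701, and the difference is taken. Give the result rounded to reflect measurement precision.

14.46 L

49.131 × 0.9394 = 46.1536614 → 46.15 L (4 s.f., last digit at the 10^-2 place).
67.41 × 0.4701 = 31.689441 → 31.69 L (4 s.f., last digit at the 10^-2 place).
Difference: 14.4642204 L; keep the coarser place, 10^-2.
Result: 14.46 L.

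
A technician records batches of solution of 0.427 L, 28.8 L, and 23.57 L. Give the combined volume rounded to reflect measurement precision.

0.427 L + 28.8 L + 23.57 L = 52.797 L.
Addition/subtraction keeps the fewest decimal places: 0.427 → 3 decimal places, 28.8 → 1 decimal place, 23.57 → 2 decimal places; limit is 1.
Rounded to 1 decimal place: 52.8 L.

52.8 L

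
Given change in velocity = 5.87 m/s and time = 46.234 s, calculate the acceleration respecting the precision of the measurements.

1.27 × 10^-1 m/s²

acceleration = 5.87 m/s ÷ 46.234 s = 0.126962841199… m/s².
5.87 has 3 significant figures; 46.234 has 5.
Division/multiplication keeps the fewest: 3 significant figures.
Rounded: 1.27 × 10^-1 m/s².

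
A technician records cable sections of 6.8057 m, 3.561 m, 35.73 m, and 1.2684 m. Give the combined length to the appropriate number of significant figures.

6.8057 m + 3.561 m + 35.73 m + 1.2684 m = 47.3651 m.
Addition/subtraction keeps the fewest decimal places: 6.8057 → 4 decimal places, 3.561 → 3 decimal places, 35.73 → 2 decimal places, 1.2684 → 4 decimal places; limit is 2.
Rounded to 2 decimal places: 47.37 m.

47.37 m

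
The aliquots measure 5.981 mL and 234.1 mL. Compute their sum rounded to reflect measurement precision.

5.981 mL + 234.1 mL = 240.081 mL.
Addition/subtraction keeps the fewest decimal places: 5.981 → 3 decimal places, 234.1 → 1 decimal place; limit is 1.
Rounded to 1 decimal place: 240.1 mL.

240.1 mL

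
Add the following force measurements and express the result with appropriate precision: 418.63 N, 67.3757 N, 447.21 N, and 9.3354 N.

418.63 N + 67.3757 N + 447.21 N + 9.3354 N = 942.5511 N.
Addition/subtraction keeps the fewest decimal places: 418.63 → 2 decimal places, 67.3757 → 4 decimal places, 447.21 → 2 decimal places, 9.3354 → 4 decimal places; limit is 2.
Rounded to 2 decimal places: 942.55 N.

942.55 N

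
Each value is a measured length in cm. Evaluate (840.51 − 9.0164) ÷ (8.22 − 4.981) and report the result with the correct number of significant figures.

257

840.51 − 9.0164 = 831.4936, limited to 2 d.p. → 5 s.f.; 8.22 − 4.981 = 3.239, limited to 2 d.p. → 3 s.f.
Carrying full precision, 831.4936 ÷ 3.239 = 256.713059586…; keep min(5, 3) = 3 s.f.
Rounded to 3 significant figures: 257.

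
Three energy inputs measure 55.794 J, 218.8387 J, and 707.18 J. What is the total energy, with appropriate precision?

55.794 J + 218.8387 J + 707.18 J = 981.8127 J.
Addition/subtraction keeps the fewest decimal places: 55.794 → 3 decimal places, 218.8387 → 4 decimal places, 707.18 → 2 decimal places; limit is 2.
Rounded to 2 decimal places: 981.81 J.

981.81 J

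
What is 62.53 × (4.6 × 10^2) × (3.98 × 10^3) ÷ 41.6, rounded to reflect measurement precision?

2.8 × 10^6

62.53 × (4.6 × 10^2) × (3.98 × 10^3) ÷ 41.6 = 2751921.25
Multiplication/division keeps the fewest significant figures: 62.53 → 4 s.f., 4.6 × 10^2 → 2 s.f., 3.98 × 10^3 → 3 s.f., 41.6 → 3 s.f.; limit is 2.
Rounded to 2 significant figures: 2.8 × 10^6.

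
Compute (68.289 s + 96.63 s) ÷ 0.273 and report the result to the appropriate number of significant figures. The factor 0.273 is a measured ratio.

68.289 s + 96.63 s = 164.919 s; the sum is limited to 2 decimal places (5 s.f.).
Carrying full precision, 164.919 ÷ 0.273 = 604.098901099… s; 0.273 has 3 s.f., so the result keeps min(5, 3) = 3 s.f.
Rounded to 3 significant figures: 604 s.

604 s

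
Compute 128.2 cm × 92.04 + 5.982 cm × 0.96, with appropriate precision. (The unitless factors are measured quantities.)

128.2 × 92.04 = 11799.528 → 1.180 × 10^4 cm (4 s.f., last digit at the 10^1 place).
5.982 × 0.96 = 5.74272 → 5.7 cm (2 s.f., last digit at the 10^-1 place).
Sum: 11805.27072 cm; keep the coarser place, 10^1.
Result: 1.181 × 10^4 cm.

1.181 × 10^4 cm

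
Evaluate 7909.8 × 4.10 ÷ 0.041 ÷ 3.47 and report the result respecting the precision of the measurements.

2.3 × 10⁵

7909.8 × 4.10 ÷ 0.041 ÷ 3.47 = 227948.126801…
Multiplication/division keeps the fewest significant figures: 7909.8 → 5 s.f., 4.10 → 3 s.f., 0.041 → 2 s.f., 3.47 → 3 s.f.; limit is 2.
Rounded to 2 significant figures: 2.3 × 10⁵.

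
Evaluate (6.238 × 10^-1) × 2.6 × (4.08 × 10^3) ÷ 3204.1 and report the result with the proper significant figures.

2.1

(6.238 × 10^-1) × 2.6 × (4.08 × 10^3) ÷ 3204.1 = 2.06525089729…
Multiplication/division keeps the fewest significant figures: 6.238 × 10^-1 → 4 s.f., 2.6 → 2 s.f., 4.08 × 10^3 → 3 s.f., 3204.1 → 5 s.f.; limit is 2.
Rounded to 2 significant figures: 2.1.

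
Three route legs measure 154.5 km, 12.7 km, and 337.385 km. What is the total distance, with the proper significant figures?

504.6 km

154.5 km + 12.7 km + 337.385 km = 504.585 km.
Addition/subtraction keeps the fewest decimal places: 154.5 → 1 decimal place, 12.7 → 1 decimal place, 337.385 → 3 decimal places; limit is 1.
Rounded to 1 decimal place: 504.6 km.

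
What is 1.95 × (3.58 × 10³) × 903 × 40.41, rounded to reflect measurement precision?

1.95 × (3.58 × 10³) × 903 × 40.41 = 254738295.63
Multiplication/division keeps the fewest significant figures: 1.95 → 3 s.f., 3.58 × 10³ → 3 s.f., 903 → 3 s.f., 40.41 → 4 s.f.; limit is 3.
Rounded to 3 significant figures: 2.55 × 10⁸.

2.55 × 10⁸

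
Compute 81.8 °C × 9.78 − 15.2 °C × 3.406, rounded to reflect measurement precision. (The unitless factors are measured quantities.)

748 °C

81.8 × 9.78 = 800.004 → 800. °C (3 s.f., last digit at the 10^0 place).
15.2 × 3.406 = 51.7712 → 51.8 °C (3 s.f., last digit at the 10^-1 place).
Difference: 748.2328 °C; keep the coarser place, 10^0.
Result: 748 °C.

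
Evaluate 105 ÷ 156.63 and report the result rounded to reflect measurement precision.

6.70 × 10⁻¹

105 ÷ 156.63 = 0.670369660984…
Multiplication/division keeps the fewest significant figures: 105 → 3 s.f., 156.63 → 5 s.f.; limit is 3.
Rounded to 3 significant figures: 6.70 × 10⁻¹.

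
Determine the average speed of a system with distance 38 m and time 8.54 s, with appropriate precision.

4.4 m/s

average speed = 38 m ÷ 8.54 s = 4.44964871194… m/s.
38 has 2 significant figures; 8.54 has 3.
Division/multiplication keeps the fewest: 2 significant figures.
Rounded: 4.4 m/s.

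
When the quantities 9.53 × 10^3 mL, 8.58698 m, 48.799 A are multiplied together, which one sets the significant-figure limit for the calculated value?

9.53 × 10^3 mL → 3 s.f.; 8.58698 m → 6 s.f.; 48.799 A → 5 s.f.
The fewest is 3 significant figures, from 9.53 × 10^3 mL.

9.53 × 10^3 mL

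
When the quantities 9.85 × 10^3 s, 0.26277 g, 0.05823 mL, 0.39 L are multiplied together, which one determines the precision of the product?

0.39 L

9.85 × 10^3 s → 3 s.f.; 0.26277 g → 5 s.f.; 0.05823 mL → 4 s.f.; 0.39 L → 2 s.f.
The fewest is 2 significant figures, from 0.39 L.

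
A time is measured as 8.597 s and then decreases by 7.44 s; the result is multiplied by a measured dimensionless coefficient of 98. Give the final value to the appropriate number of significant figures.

8.597 s − 7.44 s = 1.157 s; the difference is limited to 2 decimal places (3 s.f.).
Carrying full precision, 1.157 × 98 = 113.386 s; 98 has 2 s.f., so the result keeps min(3, 2) = 2 s.f.
Rounded to 2 significant figures: 1.1 × 10² s.

1.1 × 10² s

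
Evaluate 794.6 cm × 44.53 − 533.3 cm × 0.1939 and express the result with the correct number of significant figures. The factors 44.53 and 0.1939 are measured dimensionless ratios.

3.528 × 10⁴ cm

794.6 × 44.53 = 35383.538 → 3.538 × 10⁴ cm (4 s.f., last digit at the 10^1 place).
533.3 × 0.1939 = 103.40687 → 103.4 cm (4 s.f., last digit at the 10^-1 place).
Difference: 35280.13113 cm; keep the coarser place, 10^1.
Result: 3.528 × 10⁴ cm.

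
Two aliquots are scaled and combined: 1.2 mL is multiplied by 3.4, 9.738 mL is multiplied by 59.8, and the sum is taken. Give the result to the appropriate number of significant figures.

586 mL

1.2 × 3.4 = 4.08 → 4.1 mL (2 s.f., last digit at the 10^-1 place).
9.738 × 59.8 = 582.3324 → 5.82 × 10^2 mL (3 s.f., last digit at the 10^0 place).
Sum: 586.4124 mL; keep the coarser place, 10^0.
Result: 586 mL.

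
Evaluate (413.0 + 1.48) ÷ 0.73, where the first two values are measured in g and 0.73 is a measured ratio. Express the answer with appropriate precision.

413.0 g + 1.48 g = 414.48 g; the sum is limited to 1 decimal place (4 s.f.).
Carrying full precision, 414.48 ÷ 0.73 = 567.780821918… g; 0.73 has 2 s.f., so the result keeps min(4, 2) = 2 s.f.
Rounded to 2 significant figures: 5.7 × 10^2 g.

5.7 × 10^2 g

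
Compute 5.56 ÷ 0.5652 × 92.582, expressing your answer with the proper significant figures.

911

5.56 ÷ 0.5652 × 92.582 = 910.750035386…
Multiplication/division keeps the fewest significant figures: 5.56 → 3 s.f., 0.5652 → 4 s.f., 92.582 → 5 s.f.; limit is 3.
Rounded to 3 significant figures: 911.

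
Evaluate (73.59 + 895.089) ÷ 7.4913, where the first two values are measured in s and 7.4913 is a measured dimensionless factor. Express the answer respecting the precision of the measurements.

73.59 s + 895.089 s = 968.679 s; the sum is limited to 2 decimal places (5 s.f.).
Carrying full precision, 968.679 ÷ 7.4913 = 129.307196348… s; 7.4913 has 5 s.f., so the result keeps min(5, 5) = 5 s.f.
Rounded to 5 significant figures: 1.2931 × 10^2 s.

1.2931 × 10^2 s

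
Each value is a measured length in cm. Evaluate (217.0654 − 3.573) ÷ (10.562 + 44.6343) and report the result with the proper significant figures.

217.0654 − 3.573 = 213.4924, limited to 3 d.p. → 6 s.f.; 10.562 + 44.6343 = 55.1963, limited to 3 d.p. → 5 s.f.
Carrying full precision, 213.4924 ÷ 55.1963 = 3.86787520178…; keep min(6, 5) = 5 s.f.
Rounded to 5 significant figures: 3.8679.

3.8679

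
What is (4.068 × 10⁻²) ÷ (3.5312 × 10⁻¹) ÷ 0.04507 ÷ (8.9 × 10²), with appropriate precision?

0.0029

(4.068 × 10⁻²) ÷ (3.5312 × 10⁻¹) ÷ 0.04507 ÷ (8.9 × 10²) = 0.00287197770194…
Multiplication/division keeps the fewest significant figures: 4.068 × 10⁻² → 4 s.f., 3.5312 × 10⁻¹ → 5 s.f., 0.04507 → 4 s.f., 8.9 × 10² → 2 s.f.; limit is 2.
Rounded to 2 significant figures: 0.0029.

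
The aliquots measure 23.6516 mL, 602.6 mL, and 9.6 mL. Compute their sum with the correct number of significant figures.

635.9 mL

23.6516 mL + 602.6 mL + 9.6 mL = 635.8516 mL.
Addition/subtraction keeps the fewest decimal places: 23.6516 → 4 decimal places, 602.6 → 1 decimal place, 9.6 → 1 decimal place; limit is 1.
Rounded to 1 decimal place: 635.9 mL.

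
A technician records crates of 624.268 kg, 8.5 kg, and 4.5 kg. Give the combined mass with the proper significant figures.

6.373 × 10^2 kg

624.268 kg + 8.5 kg + 4.5 kg = 637.268 kg.
Addition/subtraction keeps the fewest decimal places: 624.268 → 3 decimal places, 8.5 → 1 decimal place, 4.5 → 1 decimal place; limit is 1.
Rounded to 1 decimal place: 6.373 × 10^2 kg.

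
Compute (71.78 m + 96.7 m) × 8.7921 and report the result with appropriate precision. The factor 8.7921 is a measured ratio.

71.78 m + 96.7 m = 168.48 m; the sum is limited to 1 decimal place (4 s.f.).
Carrying full precision, 168.48 × 8.7921 = 1481.293008 m; 8.7921 has 5 s.f., so the result keeps min(4, 5) = 4 s.f.
Rounded to 4 significant figures: 1481 m.

1481 m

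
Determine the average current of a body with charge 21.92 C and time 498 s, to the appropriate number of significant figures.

average current = 21.92 C ÷ 498 s = 0.044016064257… A.
21.92 has 4 significant figures; 498 has 3.
Division/multiplication keeps the fewest: 3 significant figures.
Rounded: 0.0440 A.

0.0440 A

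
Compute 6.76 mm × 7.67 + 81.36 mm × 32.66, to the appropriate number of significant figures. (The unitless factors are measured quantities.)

2709 mm

6.76 × 7.67 = 51.8492 → 51.8 mm (3 s.f., last digit at the 10^-1 place).
81.36 × 32.66 = 2657.2176 → 2657 mm (4 s.f., last digit at the 10^0 place).
Sum: 2709.0668 mm; keep the coarser place, 10^0.
Result: 2709 mm.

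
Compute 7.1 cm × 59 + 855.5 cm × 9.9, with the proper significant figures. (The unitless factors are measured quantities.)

8.9 × 10^3 cm

7.1 × 59 = 418.9 → 4.2 × 10^2 cm (2 s.f., last digit at the 10^1 place).
855.5 × 9.9 = 8469.45 → 8.5 × 10^3 cm (2 s.f., last digit at the 10^2 place).
Sum: 8888.35 cm; keep the coarser place, 10^2.
Result: 8.9 × 10^3 cm.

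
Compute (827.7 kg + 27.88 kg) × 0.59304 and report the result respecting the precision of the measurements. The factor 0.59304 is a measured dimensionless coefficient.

827.7 kg + 27.88 kg = 855.58 kg; the sum is limited to 1 decimal place (4 s.f.).
Carrying full precision, 855.58 × 0.59304 = 507.3931632 kg; 0.59304 has 5 s.f., so the result keeps min(4, 5) = 4 s.f.
Rounded to 4 significant figures: 507.4 kg.

507.4 kg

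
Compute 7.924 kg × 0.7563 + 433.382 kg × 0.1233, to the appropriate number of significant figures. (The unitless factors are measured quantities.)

59.43 kg

7.924 × 0.7563 = 5.9929212 → 5.993 kg (4 s.f., last digit at the 10^-3 place).
433.382 × 0.1233 = 53.4360006 → 53.44 kg (4 s.f., last digit at the 10^-2 place).
Sum: 59.4289218 kg; keep the coarser place, 10^-2.
Result: 59.43 kg.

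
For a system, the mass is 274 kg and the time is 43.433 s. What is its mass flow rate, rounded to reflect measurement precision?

6.31 kg/s

mass flow rate = 274 kg ÷ 43.433 s = 6.30856721847… kg/s.
274 has 3 significant figures; 43.433 has 5.
Division/multiplication keeps the fewest: 3 significant figures.
Rounded: 6.31 kg/s.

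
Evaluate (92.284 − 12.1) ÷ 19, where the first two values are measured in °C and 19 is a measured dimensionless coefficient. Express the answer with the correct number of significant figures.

4.2 °C

92.284 °C − 12.1 °C = 80.184 °C; the difference is limited to 1 decimal place (3 s.f.).
Carrying full precision, 80.184 ÷ 19 = 4.22021052632… °C; 19 has 2 s.f., so the result keeps min(3, 2) = 2 s.f.
Rounded to 2 significant figures: 4.2 °C.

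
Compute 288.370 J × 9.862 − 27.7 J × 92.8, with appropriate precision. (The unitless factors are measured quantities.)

288.370 × 9.862 = 2843.90494 → 2844 J (4 s.f., last digit at the 10^0 place).
27.7 × 92.8 = 2570.56 → 2.57 × 10³ J (3 s.f., last digit at the 10^1 place).
Difference: 273.34494 J; keep the coarser place, 10^1.
Result: 2.7 × 10² J.

2.7 × 10² J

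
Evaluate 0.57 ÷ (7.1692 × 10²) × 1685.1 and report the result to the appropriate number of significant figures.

1.3

0.57 ÷ (7.1692 × 10²) × 1685.1 = 1.33976873291…
Multiplication/division keeps the fewest significant figures: 0.57 → 2 s.f., 7.1692 × 10² → 5 s.f., 1685.1 → 5 s.f.; limit is 2.
Rounded to 2 significant figures: 1.3.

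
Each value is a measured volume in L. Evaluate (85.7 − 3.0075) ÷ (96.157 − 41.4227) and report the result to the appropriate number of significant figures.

1.51

85.7 − 3.0075 = 82.6925, limited to 1 d.p. → 3 s.f.; 96.157 − 41.4227 = 54.7343, limited to 3 d.p. → 5 s.f.
Carrying full precision, 82.6925 ÷ 54.7343 = 1.51079853035…; keep min(3, 5) = 3 s.f.
Rounded to 3 significant figures: 1.51.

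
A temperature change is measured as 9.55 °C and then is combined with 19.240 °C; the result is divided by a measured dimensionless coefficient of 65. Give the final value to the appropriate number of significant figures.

9.55 °C + 19.240 °C = 28.790 °C; the sum is limited to 2 decimal places (4 s.f.).
Carrying full precision, 28.790 ÷ 65 = 0.442923076923… °C; 65 has 2 s.f., so the result keeps min(4, 2) = 2 s.f.
Rounded to 2 significant figures: 0.44 °C.

0.44 °C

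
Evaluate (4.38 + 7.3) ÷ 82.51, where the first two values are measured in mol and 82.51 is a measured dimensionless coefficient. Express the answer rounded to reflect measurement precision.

0.142 mol

4.38 mol + 7.3 mol = 11.68 mol; the sum is limited to 1 decimal place (3 s.f.).
Carrying full precision, 11.68 ÷ 82.51 = 0.141558598958… mol; 82.51 has 4 s.f., so the result keeps min(3, 4) = 3 s.f.
Rounded to 3 significant figures: 0.142 mol.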